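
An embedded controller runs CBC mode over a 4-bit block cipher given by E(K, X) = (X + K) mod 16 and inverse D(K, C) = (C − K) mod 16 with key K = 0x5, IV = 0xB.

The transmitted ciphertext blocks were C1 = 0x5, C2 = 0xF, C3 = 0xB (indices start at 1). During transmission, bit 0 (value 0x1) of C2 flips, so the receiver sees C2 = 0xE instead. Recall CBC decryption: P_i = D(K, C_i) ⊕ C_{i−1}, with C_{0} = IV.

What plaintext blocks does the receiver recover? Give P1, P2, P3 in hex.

Only C2 changed, to 0xE. In CBC, a change in C_i garbles P_i and flips the same bit in P_{i+1}. Decrypting the received ciphertext:
P1: D(K, 0x5) = 0x0; 0x0 ⊕ 0xB = 0xB.
P2: D(K, 0xE) = 0x9; 0x9 ⊕ 0x5 = 0xC.
P3: D(K, 0xB) = 0x6; 0x6 ⊕ 0xE = 0x8.
Blocks that differ from the original plaintext: P2, P3.

P1 = 0xB, P2 = 0xC, P3 = 0x8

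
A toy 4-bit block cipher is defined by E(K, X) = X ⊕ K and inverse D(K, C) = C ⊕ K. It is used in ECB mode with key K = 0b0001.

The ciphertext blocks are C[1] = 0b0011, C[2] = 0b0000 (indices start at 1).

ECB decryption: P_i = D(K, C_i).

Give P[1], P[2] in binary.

P[1]: D(K, 0b0011) = 0b0010.
P[2]: D(K, 0b0000) = 0b0001.

P[1] = 0b0010, P[2] = 0b0001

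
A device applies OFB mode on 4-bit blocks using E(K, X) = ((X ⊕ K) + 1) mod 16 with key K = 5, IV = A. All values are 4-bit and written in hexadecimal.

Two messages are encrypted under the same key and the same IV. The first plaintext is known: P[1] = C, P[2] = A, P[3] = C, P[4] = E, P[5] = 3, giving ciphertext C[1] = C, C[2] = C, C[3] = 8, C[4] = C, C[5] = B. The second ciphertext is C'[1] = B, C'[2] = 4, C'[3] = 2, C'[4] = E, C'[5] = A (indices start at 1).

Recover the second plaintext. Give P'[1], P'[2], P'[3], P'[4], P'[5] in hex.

P'[1] = B, P'[2] = 2, P'[3] = 6, P'[4] = C, P'[5] = 2

In OFB with a reused IV, both messages share the same keystream S_i, so C_i ⊕ C'_i = P_i ⊕ P'_i and thus P'_i = P_i ⊕ C_i ⊕ C'_i.
P'[1]: C ⊕ C ⊕ B = B.
P'[2]: A ⊕ C ⊕ 4 = 2.
P'[3]: C ⊕ 8 ⊕ 2 = 6.
P'[4]: E ⊕ C ⊕ E = C.
P'[5]: 3 ⊕ B ⊕ A = 2.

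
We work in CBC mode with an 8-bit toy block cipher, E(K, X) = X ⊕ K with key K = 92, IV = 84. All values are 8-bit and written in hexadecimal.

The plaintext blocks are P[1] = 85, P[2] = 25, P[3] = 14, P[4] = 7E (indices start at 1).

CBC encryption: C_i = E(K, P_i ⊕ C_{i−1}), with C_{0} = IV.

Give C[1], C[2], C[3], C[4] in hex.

C[1] = 93, C[2] = 24, C[3] = A2, C[4] = 4E

C[1]: P[1] ⊕ 84 = 01; E(K, 01) = 93.
C[2]: P[2] ⊕ 93 = B6; E(K, B6) = 24.
C[3]: P[3] ⊕ 24 = 30; E(K, 30) = A2.
C[4]: P[4] ⊕ A2 = DC; E(K, DC) = 4E.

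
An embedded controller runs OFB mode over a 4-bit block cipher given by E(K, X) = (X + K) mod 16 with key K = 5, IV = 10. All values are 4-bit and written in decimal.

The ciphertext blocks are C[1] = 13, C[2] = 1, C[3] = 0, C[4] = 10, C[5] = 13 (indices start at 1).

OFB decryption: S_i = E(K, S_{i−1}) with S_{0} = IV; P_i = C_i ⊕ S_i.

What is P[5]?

P[1]: S = E(K, 10) = 15; 13 ⊕ 15 = 2.
P[2]: S = E(K, 15) = 4; 1 ⊕ 4 = 5.
P[3]: S = E(K, 4) = 9; 0 ⊕ 9 = 9.
P[4]: S = E(K, 9) = 14; 10 ⊕ 14 = 4.
P[5]: S = E(K, 14) = 3; 13 ⊕ 3 = 14.

P[5] = 14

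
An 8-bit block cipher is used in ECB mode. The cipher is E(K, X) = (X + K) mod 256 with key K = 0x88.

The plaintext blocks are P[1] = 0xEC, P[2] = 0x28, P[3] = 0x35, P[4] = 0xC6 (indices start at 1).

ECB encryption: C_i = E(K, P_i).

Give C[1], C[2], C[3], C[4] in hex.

C[1]: E(K, 0xEC) = 0x74.
C[2]: E(K, 0x28) = 0xB0.
C[3]: E(K, 0x35) = 0xBD.
C[4]: E(K, 0xC6) = 0x4E.

C[1] = 0x74, C[2] = 0xB0, C[3] = 0xBD, C[4] = 0x4E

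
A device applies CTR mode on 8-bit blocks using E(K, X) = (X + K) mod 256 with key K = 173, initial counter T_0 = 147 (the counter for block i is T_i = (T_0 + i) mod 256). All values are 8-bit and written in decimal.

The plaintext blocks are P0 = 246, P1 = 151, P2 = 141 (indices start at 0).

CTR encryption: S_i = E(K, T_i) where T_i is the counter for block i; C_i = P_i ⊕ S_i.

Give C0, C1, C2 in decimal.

C0: T = 147, S = E(K, T) = 64; 246 ⊕ 64 = 182.
C1: T = 148, S = E(K, T) = 65; 151 ⊕ 65 = 214.
C2: T = 149, S = E(K, T) = 66; 141 ⊕ 66 = 207.

C0 = 182, C1 = 214, C2 = 207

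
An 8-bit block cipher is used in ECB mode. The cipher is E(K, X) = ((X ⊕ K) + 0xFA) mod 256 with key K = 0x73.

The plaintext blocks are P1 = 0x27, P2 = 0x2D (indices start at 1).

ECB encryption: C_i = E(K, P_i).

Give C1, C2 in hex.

C1 = 0x4E, C2 = 0x58

C1: E(K, 0x27) = 0x4E.
C2: E(K, 0x2D) = 0x58.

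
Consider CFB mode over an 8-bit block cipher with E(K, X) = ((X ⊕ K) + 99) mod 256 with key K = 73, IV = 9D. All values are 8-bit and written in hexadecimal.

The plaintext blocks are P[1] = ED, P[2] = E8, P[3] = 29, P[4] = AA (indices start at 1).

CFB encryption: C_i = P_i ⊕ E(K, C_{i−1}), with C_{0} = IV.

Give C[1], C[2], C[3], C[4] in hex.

C[1] = 6A, C[2] = 5A, C[3] = EB, C[4] = 9B

C[1]: E(K, 9D) = 87; ED ⊕ 87 = 6A.
C[2]: E(K, 6A) = B2; E8 ⊕ B2 = 5A.
C[3]: E(K, 5A) = C2; 29 ⊕ C2 = EB.
C[4]: E(K, EB) = 31; AA ⊕ 31 = 9B.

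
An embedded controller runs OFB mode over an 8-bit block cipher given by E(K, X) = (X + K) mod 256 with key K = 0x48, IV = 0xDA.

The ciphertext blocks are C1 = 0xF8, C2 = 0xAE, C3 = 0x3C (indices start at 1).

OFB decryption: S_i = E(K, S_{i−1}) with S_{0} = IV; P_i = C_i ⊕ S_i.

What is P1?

P1: S = E(K, 0xDA) = 0x22; 0xF8 ⊕ 0x22 = 0xDA.

P1 = 0xDA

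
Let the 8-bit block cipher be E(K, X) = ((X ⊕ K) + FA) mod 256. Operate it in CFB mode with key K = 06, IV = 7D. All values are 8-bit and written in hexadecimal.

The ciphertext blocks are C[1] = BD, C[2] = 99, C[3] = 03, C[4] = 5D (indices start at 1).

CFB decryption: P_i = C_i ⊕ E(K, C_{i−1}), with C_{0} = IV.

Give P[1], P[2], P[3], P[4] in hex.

P[1] = C8, P[2] = 2C, P[3] = 9A, P[4] = A2

P[1]: E(K, 7D) = 75; BD ⊕ 75 = C8.
P[2]: E(K, BD) = B5; 99 ⊕ B5 = 2C.
P[3]: E(K, 99) = 99; 03 ⊕ 99 = 9A.
P[4]: E(K, 03) = FF; 5D ⊕ FF = A2.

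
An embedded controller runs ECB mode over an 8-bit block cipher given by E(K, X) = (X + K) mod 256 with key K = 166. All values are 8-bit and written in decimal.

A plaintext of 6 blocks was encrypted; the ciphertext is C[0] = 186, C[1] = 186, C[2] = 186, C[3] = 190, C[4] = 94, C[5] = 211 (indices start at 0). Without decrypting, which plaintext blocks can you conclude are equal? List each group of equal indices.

ECB encrypts each block independently with the same key, so equal ciphertext blocks imply equal plaintext blocks.
C[0] = C[1] = C[2] = 186, so P[0] = P[1] = P[2].

P[0] = P[1] = P[2]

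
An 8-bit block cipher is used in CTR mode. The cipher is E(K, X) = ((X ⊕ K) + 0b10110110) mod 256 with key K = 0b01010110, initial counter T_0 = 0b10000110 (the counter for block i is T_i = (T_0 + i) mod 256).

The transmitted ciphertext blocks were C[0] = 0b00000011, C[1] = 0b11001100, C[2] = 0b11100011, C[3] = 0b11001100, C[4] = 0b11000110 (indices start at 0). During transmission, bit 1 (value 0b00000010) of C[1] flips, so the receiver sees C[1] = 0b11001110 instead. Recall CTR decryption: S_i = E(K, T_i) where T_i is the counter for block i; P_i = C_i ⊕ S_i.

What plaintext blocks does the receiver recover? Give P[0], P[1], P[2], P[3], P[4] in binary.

P[0] = 0b10000101, P[1] = 0b01001001, P[2] = 0b01110111, P[3] = 0b01011001, P[4] = 0b01010100

Only C[1] changed, to 0b11001110. In CTR, a change in C_i flips the same bit in P_i only; the keystream is unaffected. Decrypting the received ciphertext:
P[0]: T = 0b10000110, S = E(K, T) = 0b10000110; 0b00000011 ⊕ 0b10000110 = 0b10000101.
P[1]: T = 0b10000111, S = E(K, T) = 0b10000111; 0b11001110 ⊕ 0b10000111 = 0b01001001.
P[2]: T = 0b10001000, S = E(K, T) = 0b10010100; 0b11100011 ⊕ 0b10010100 = 0b01110111.
P[3]: T = 0b10001001, S = E(K, T) = 0b10010101; 0b11001100 ⊕ 0b10010101 = 0b01011001.
P[4]: T = 0b10001010, S = E(K, T) = 0b10010010; 0b11000110 ⊕ 0b10010010 = 0b01010100.
Blocks that differ from the original plaintext: P[1].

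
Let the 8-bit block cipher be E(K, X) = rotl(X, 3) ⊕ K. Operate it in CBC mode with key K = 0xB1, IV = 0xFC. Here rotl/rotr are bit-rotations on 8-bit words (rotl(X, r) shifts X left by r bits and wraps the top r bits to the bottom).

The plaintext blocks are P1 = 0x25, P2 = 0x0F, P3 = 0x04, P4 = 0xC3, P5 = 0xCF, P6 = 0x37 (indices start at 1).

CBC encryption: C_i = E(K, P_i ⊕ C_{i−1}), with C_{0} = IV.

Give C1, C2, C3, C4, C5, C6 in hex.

C1 = 0x7F, C2 = 0x32, C3 = 0x00, C4 = 0xAF, C5 = 0xB2, C6 = 0x9D

C1: P1 ⊕ 0xFC = 0xD9; E(K, 0xD9) = 0x7F.
C2: P2 ⊕ 0x7F = 0x70; E(K, 0x70) = 0x32.
C3: P3 ⊕ 0x32 = 0x36; E(K, 0x36) = 0x00.
C4: P4 ⊕ 0x00 = 0xC3; E(K, 0xC3) = 0xAF.
C5: P5 ⊕ 0xAF = 0x60; E(K, 0x60) = 0xB2.
C6: P6 ⊕ 0xB2 = 0x85; E(K, 0x85) = 0x9D.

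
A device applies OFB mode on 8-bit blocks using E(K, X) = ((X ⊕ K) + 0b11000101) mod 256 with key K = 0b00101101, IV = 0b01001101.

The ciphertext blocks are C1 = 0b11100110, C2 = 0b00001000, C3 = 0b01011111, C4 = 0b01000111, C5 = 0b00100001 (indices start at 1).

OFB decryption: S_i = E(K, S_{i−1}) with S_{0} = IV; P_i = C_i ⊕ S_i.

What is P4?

P1: S = E(K, 0b01001101) = 0b00100101; 0b11100110 ⊕ 0b00100101 = 0b11000011.
P2: S = E(K, 0b00100101) = 0b11001101; 0b00001000 ⊕ 0b11001101 = 0b11000101.
P3: S = E(K, 0b11001101) = 0b10100101; 0b01011111 ⊕ 0b10100101 = 0b11111010.
P4: S = E(K, 0b10100101) = 0b01001101; 0b01000111 ⊕ 0b01001101 = 0b00001010.

P4 = 0b00001010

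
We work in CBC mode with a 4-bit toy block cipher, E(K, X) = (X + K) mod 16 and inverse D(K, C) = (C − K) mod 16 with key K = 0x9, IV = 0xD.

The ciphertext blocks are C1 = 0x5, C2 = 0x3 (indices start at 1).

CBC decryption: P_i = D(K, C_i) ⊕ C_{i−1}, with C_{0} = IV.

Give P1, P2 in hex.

P1: D(K, 0x5) = 0xC; 0xC ⊕ 0xD = 0x1.
P2: D(K, 0x3) = 0xA; 0xA ⊕ 0x5 = 0xF.

P1 = 0x1, P2 = 0xF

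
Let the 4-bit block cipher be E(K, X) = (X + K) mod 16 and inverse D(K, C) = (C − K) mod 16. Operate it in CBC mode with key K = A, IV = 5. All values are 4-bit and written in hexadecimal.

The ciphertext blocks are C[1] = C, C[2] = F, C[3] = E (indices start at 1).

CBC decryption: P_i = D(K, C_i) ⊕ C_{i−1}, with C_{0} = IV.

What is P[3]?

P[3] = B

P[3]: D(K, E) = 4; 4 ⊕ F = B.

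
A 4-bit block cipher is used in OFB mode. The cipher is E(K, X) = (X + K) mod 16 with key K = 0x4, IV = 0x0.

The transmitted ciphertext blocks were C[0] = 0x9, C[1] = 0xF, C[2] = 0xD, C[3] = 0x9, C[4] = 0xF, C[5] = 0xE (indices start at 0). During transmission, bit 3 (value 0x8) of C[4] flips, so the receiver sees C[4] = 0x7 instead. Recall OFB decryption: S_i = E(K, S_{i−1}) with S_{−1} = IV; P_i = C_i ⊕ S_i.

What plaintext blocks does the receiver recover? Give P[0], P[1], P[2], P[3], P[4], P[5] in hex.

Only C[4] changed, to 0x7. In OFB, a change in C_i flips the same bit in P_i only; the keystream is unaffected. Decrypting the received ciphertext:
P[0]: S = E(K, 0x0) = 0x4; 0x9 ⊕ 0x4 = 0xD.
P[1]: S = E(K, 0x4) = 0x8; 0xF ⊕ 0x8 = 0x7.
P[2]: S = E(K, 0x8) = 0xC; 0xD ⊕ 0xC = 0x1.
P[3]: S = E(K, 0xC) = 0x0; 0x9 ⊕ 0x0 = 0x9.
P[4]: S = E(K, 0x0) = 0x4; 0x7 ⊕ 0x4 = 0x3.
P[5]: S = E(K, 0x4) = 0x8; 0xE ⊕ 0x8 = 0x6.
Blocks that differ from the original plaintext: P[4].

P[0] = 0xD, P[1] = 0x7, P[2] = 0x1, P[3] = 0x9, P[4] = 0x3, P[5] = 0x6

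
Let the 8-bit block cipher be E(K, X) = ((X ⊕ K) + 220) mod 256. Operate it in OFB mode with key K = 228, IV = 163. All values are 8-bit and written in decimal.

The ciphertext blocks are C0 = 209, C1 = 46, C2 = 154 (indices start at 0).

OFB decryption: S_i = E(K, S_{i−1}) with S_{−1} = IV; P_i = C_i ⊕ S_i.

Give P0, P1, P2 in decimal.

P0: S = E(K, 163) = 35; 209 ⊕ 35 = 242.
P1: S = E(K, 35) = 163; 46 ⊕ 163 = 141.
P2: S = E(K, 163) = 35; 154 ⊕ 35 = 185.

P0 = 242, P1 = 141, P2 = 185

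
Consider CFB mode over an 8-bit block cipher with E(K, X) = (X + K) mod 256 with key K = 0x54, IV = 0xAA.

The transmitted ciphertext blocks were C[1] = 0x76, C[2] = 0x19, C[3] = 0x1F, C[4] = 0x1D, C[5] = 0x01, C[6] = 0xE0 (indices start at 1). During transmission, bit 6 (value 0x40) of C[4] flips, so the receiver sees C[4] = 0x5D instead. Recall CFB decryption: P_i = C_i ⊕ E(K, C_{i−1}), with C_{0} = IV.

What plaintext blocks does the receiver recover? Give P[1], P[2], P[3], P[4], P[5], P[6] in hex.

P[1] = 0x88, P[2] = 0xD3, P[3] = 0x72, P[4] = 0x2E, P[5] = 0xB0, P[6] = 0xB5

Only C[4] changed, to 0x5D. In CFB, a change in C_i flips the same bit in P_i and garbles P_{i+1}. Decrypting the received ciphertext:
P[1]: E(K, 0xAA) = 0xFE; 0x76 ⊕ 0xFE = 0x88.
P[2]: E(K, 0x76) = 0xCA; 0x19 ⊕ 0xCA = 0xD3.
P[3]: E(K, 0x19) = 0x6D; 0x1F ⊕ 0x6D = 0x72.
P[4]: E(K, 0x1F) = 0x73; 0x5D ⊕ 0x73 = 0x2E.
P[5]: E(K, 0x5D) = 0xB1; 0x01 ⊕ 0xB1 = 0xB0.
P[6]: E(K, 0x01) = 0x55; 0xE0 ⊕ 0x55 = 0xB5.
Blocks that differ from the original plaintext: P[4], P[5].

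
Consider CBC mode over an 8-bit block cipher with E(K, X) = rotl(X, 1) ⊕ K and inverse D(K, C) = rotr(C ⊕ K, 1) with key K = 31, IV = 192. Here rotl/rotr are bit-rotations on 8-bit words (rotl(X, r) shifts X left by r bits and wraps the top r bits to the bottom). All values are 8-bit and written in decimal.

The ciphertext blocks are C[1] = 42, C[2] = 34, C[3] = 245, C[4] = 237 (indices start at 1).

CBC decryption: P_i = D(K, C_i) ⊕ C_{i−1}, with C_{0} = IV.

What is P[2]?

P[2]: D(K, 34) = 158; 158 ⊕ 42 = 180.

P[2] = 180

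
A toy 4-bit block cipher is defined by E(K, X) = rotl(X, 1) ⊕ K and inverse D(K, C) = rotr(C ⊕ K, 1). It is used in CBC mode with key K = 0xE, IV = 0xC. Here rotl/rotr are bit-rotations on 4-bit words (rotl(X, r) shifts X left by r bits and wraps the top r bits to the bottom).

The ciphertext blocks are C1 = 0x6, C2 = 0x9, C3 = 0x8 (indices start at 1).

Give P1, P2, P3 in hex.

P1 = 0x8, P2 = 0xD, P3 = 0xA

CBC decryption: P_i = D(K, C_i) ⊕ C_{i−1}, with C_{0} = IV.
P1: D(K, 0x6) = 0x4; 0x4 ⊕ 0xC = 0x8.
P2: D(K, 0x9) = 0xB; 0xB ⊕ 0x6 = 0xD.
P3: D(K, 0x8) = 0x3; 0x3 ⊕ 0x9 = 0xA.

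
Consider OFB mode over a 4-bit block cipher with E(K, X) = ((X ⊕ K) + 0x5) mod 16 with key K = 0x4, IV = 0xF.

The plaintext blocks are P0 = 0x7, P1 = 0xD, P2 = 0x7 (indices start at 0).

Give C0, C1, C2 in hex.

C0 = 0x7, C1 = 0x4, C2 = 0x5

OFB encryption: S_i = E(K, S_{i−1}) with S_{−1} = IV; C_i = P_i ⊕ S_i.
C0: S = E(K, 0xF) = 0x0; 0x7 ⊕ 0x0 = 0x7.
C1: S = E(K, 0x0) = 0x9; 0xD ⊕ 0x9 = 0x4.
C2: S = E(K, 0x9) = 0x2; 0x7 ⊕ 0x2 = 0x5.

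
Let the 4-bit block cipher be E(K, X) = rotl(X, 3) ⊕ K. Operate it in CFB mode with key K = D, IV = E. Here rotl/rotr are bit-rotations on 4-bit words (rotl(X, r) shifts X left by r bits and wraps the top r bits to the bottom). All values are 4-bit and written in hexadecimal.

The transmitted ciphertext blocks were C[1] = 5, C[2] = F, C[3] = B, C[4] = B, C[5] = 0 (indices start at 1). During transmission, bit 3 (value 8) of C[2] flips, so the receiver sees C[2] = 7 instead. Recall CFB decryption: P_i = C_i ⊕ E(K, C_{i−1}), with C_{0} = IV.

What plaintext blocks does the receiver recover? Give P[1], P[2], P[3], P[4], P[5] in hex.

Only C[2] changed, to 7. In CFB, a change in C_i flips the same bit in P_i and garbles P_{i+1}. Decrypting the received ciphertext:
P[1]: E(K, E) = A; 5 ⊕ A = F.
P[2]: E(K, 5) = 7; 7 ⊕ 7 = 0.
P[3]: E(K, 7) = 6; B ⊕ 6 = D.
P[4]: E(K, B) = 0; B ⊕ 0 = B.
P[5]: E(K, B) = 0; 0 ⊕ 0 = 0.
Blocks that differ from the original plaintext: P[2], P[3].

P[1] = F, P[2] = 0, P[3] = D, P[4] = B, P[5] = 0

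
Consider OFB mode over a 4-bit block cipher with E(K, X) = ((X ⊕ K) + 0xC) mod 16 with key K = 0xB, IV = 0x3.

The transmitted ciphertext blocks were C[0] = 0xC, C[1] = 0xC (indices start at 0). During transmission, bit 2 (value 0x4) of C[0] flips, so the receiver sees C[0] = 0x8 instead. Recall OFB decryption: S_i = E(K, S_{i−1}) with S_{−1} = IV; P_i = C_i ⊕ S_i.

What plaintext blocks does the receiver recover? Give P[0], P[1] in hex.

Only C[0] changed, to 0x8. In OFB, a change in C_i flips the same bit in P_i only; the keystream is unaffected. Decrypting the received ciphertext:
P[0]: S = E(K, 0x3) = 0x4; 0x8 ⊕ 0x4 = 0xC.
P[1]: S = E(K, 0x4) = 0xB; 0xC ⊕ 0xB = 0x7.
Blocks that differ from the original plaintext: P[0].

P[0] = 0xC, P[1] = 0x7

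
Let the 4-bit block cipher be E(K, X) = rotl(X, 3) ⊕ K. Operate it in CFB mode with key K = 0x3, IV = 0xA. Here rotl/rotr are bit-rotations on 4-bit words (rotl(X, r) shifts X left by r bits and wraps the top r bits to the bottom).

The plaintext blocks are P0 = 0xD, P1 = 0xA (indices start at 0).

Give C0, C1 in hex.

C0 = 0xB, C1 = 0x4

CFB encryption: C_i = P_i ⊕ E(K, C_{i−1}), with C_{−1} = IV.
C0: E(K, 0xA) = 0x6; 0xD ⊕ 0x6 = 0xB.
C1: E(K, 0xB) = 0xE; 0xA ⊕ 0xE = 0x4.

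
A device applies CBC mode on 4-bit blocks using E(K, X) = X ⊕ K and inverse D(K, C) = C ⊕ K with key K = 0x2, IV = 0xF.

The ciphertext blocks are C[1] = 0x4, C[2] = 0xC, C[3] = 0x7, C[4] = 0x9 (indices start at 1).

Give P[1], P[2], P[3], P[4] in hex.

P[1] = 0x9, P[2] = 0xA, P[3] = 0x9, P[4] = 0xC

CBC decryption: P_i = D(K, C_i) ⊕ C_{i−1}, with C_{0} = IV.
P[1]: D(K, 0x4) = 0x6; 0x6 ⊕ 0xF = 0x9.
P[2]: D(K, 0xC) = 0xE; 0xE ⊕ 0x4 = 0xA.
P[3]: D(K, 0x7) = 0x5; 0x5 ⊕ 0xC = 0x9.
P[4]: D(K, 0x9) = 0xB; 0xB ⊕ 0x7 = 0xC.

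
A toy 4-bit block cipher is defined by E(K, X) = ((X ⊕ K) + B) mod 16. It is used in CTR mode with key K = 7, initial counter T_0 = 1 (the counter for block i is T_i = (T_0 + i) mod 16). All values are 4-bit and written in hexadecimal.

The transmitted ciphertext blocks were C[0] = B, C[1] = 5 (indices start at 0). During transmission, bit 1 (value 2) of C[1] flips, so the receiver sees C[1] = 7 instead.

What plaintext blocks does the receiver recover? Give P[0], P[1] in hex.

P[0] = A, P[1] = 7

CTR decryption: S_i = E(K, T_i) where T_i is the counter for block i; P_i = C_i ⊕ S_i.
Only C[1] changed, to 7. In CTR, a change in C_i flips the same bit in P_i only; the keystream is unaffected. Decrypting the received ciphertext:
P[0]: T = 1, S = E(K, T) = 1; B ⊕ 1 = A.
P[1]: T = 2, S = E(K, T) = 0; 7 ⊕ 0 = 7.
Blocks that differ from the original plaintext: P[1].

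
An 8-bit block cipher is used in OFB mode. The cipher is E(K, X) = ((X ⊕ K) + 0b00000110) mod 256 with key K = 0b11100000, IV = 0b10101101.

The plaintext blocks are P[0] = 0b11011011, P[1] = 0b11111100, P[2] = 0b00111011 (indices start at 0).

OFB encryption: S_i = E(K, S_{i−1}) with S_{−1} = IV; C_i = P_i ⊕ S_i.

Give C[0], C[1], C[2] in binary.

C[0] = 0b10001000, C[1] = 0b01000101, C[2] = 0b01100100

C[0]: S = E(K, 0b10101101) = 0b01010011; 0b11011011 ⊕ 0b01010011 = 0b10001000.
C[1]: S = E(K, 0b01010011) = 0b10111001; 0b11111100 ⊕ 0b10111001 = 0b01000101.
C[2]: S = E(K, 0b10111001) = 0b01011111; 0b00111011 ⊕ 0b01011111 = 0b01100100.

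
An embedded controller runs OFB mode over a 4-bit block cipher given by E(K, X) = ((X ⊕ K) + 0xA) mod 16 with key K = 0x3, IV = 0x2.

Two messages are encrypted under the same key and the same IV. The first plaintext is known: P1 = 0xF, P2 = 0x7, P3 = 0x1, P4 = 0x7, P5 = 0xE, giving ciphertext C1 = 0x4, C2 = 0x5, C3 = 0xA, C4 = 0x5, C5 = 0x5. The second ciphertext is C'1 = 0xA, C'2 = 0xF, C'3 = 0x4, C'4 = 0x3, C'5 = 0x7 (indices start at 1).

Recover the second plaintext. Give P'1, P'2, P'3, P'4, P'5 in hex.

P'1 = 0x1, P'2 = 0xD, P'3 = 0xF, P'4 = 0x1, P'5 = 0xC

In OFB with a reused IV, both messages share the same keystream S_i, so C_i ⊕ C'_i = P_i ⊕ P'_i and thus P'_i = P_i ⊕ C_i ⊕ C'_i.
P'1: 0xF ⊕ 0x4 ⊕ 0xA = 0x1.
P'2: 0x7 ⊕ 0x5 ⊕ 0xF = 0xD.
P'3: 0x1 ⊕ 0xA ⊕ 0x4 = 0xF.
P'4: 0x7 ⊕ 0x5 ⊕ 0x3 = 0x1.
P'5: 0xE ⊕ 0x5 ⊕ 0x7 = 0xC.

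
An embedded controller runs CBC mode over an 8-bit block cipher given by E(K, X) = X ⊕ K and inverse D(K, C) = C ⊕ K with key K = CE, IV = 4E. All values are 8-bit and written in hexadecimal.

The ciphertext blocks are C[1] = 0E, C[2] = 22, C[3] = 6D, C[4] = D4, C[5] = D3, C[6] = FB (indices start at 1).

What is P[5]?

CBC decryption: P_i = D(K, C_i) ⊕ C_{i−1}, with C_{0} = IV.
P[5]: D(K, D3) = 1D; 1D ⊕ D4 = C9.

P[5] = C9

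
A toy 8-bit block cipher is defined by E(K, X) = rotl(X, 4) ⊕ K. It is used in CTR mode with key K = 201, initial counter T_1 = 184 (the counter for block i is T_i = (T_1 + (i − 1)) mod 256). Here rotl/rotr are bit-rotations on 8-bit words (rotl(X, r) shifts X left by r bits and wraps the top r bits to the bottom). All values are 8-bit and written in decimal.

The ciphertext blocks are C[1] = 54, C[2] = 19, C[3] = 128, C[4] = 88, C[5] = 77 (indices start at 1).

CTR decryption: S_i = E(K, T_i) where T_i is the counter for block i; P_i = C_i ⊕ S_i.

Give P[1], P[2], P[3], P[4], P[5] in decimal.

P[1] = 116, P[2] = 65, P[3] = 226, P[4] = 42, P[5] = 79

P[1]: T = 184, S = E(K, T) = 66; 54 ⊕ 66 = 116.
P[2]: T = 185, S = E(K, T) = 82; 19 ⊕ 82 = 65.
P[3]: T = 186, S = E(K, T) = 98; 128 ⊕ 98 = 226.
P[4]: T = 187, S = E(K, T) = 114; 88 ⊕ 114 = 42.
P[5]: T = 188, S = E(K, T) = 2; 77 ⊕ 2 = 79.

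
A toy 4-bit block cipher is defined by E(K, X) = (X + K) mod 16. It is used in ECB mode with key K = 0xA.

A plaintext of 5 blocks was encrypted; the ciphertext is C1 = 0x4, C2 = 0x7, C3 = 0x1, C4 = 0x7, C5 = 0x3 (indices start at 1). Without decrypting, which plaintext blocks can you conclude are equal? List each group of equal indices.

ECB encrypts each block independently with the same key, so equal ciphertext blocks imply equal plaintext blocks.
C2 = C4 = 0x7, so P2 = P4.

P2 = P4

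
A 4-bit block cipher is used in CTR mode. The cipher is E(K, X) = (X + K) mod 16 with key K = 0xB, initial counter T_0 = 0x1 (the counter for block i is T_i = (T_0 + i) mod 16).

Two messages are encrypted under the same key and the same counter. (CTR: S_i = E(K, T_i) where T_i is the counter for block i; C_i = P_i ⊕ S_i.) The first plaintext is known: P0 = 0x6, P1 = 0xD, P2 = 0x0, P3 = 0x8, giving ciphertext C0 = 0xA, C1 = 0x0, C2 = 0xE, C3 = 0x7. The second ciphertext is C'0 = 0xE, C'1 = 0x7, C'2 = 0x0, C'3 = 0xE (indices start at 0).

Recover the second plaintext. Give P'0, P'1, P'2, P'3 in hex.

P'0 = 0x2, P'1 = 0xA, P'2 = 0xE, P'3 = 0x1

In CTR with a reused counter, both messages share the same keystream S_i, so C_i ⊕ C'_i = P_i ⊕ P'_i and thus P'_i = P_i ⊕ C_i ⊕ C'_i.
P'0: 0x6 ⊕ 0xA ⊕ 0xE = 0x2.
P'1: 0xD ⊕ 0x0 ⊕ 0x7 = 0xA.
P'2: 0x0 ⊕ 0xE ⊕ 0x0 = 0xE.
P'3: 0x8 ⊕ 0x7 ⊕ 0xE = 0x1.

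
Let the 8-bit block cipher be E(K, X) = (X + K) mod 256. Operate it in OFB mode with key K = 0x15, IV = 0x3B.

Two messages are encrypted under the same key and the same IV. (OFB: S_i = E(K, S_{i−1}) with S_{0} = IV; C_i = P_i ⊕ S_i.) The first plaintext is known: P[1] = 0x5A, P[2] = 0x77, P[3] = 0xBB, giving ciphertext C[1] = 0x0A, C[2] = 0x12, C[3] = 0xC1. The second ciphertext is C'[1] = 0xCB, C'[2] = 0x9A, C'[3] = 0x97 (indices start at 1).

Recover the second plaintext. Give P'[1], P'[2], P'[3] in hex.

In OFB with a reused IV, both messages share the same keystream S_i, so C_i ⊕ C'_i = P_i ⊕ P'_i and thus P'_i = P_i ⊕ C_i ⊕ C'_i.
P'[1]: 0x5A ⊕ 0x0A ⊕ 0xCB = 0x9B.
P'[2]: 0x77 ⊕ 0x12 ⊕ 0x9A = 0xFF.
P'[3]: 0xBB ⊕ 0xC1 ⊕ 0x97 = 0xED.

P'[1] = 0x9B, P'[2] = 0xFF, P'[3] = 0xED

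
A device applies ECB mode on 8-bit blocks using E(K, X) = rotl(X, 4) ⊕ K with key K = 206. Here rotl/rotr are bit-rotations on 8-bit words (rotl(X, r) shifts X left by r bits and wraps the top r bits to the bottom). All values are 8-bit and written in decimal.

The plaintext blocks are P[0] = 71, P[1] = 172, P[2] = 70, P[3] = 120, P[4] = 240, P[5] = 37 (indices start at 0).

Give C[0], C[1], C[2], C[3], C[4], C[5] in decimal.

C[0] = 186, C[1] = 4, C[2] = 170, C[3] = 73, C[4] = 193, C[5] = 156

ECB encryption: C_i = E(K, P_i).
C[0]: E(K, 71) = 186.
C[1]: E(K, 172) = 4.
C[2]: E(K, 70) = 170.
C[3]: E(K, 120) = 73.
C[4]: E(K, 240) = 193.
C[5]: E(K, 37) = 156.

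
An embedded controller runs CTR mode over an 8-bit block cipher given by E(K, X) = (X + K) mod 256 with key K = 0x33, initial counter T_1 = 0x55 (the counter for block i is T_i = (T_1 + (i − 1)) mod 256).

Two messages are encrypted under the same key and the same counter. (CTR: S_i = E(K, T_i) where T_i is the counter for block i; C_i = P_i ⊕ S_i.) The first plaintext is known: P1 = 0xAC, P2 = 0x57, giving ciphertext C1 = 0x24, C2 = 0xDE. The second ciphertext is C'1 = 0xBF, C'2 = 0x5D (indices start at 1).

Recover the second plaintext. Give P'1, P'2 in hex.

P'1 = 0x37, P'2 = 0xD4

In CTR with a reused counter, both messages share the same keystream S_i, so C_i ⊕ C'_i = P_i ⊕ P'_i and thus P'_i = P_i ⊕ C_i ⊕ C'_i.
P'1: 0xAC ⊕ 0x24 ⊕ 0xBF = 0x37.
P'2: 0x57 ⊕ 0xDE ⊕ 0x5D = 0xD4.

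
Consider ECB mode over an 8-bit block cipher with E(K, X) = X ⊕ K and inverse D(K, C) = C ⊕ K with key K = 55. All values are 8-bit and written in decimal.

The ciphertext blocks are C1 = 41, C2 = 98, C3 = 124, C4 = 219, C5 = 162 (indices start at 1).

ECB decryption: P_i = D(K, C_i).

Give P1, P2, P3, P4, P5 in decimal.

P1 = 30, P2 = 85, P3 = 75, P4 = 236, P5 = 149

P1: D(K, 41) = 30.
P2: D(K, 98) = 85.
P3: D(K, 124) = 75.
P4: D(K, 219) = 236.
P5: D(K, 162) = 149.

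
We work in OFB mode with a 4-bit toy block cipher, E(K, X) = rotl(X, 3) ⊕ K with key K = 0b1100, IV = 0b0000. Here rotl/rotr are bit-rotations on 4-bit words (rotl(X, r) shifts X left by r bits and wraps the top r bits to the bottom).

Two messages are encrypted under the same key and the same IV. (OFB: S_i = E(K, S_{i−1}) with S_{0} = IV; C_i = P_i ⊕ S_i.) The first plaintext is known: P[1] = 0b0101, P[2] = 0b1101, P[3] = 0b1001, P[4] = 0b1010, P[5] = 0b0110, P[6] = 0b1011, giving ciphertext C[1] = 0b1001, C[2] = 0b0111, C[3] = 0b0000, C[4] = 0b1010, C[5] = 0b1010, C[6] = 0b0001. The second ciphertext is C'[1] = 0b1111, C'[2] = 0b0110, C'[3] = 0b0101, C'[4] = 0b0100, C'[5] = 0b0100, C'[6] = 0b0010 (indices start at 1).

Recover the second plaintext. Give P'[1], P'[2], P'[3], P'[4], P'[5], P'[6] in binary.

In OFB with a reused IV, both messages share the same keystream S_i, so C_i ⊕ C'_i = P_i ⊕ P'_i and thus P'_i = P_i ⊕ C_i ⊕ C'_i.
P'[1]: 0b0101 ⊕ 0b1001 ⊕ 0b1111 = 0b0011.
P'[2]: 0b1101 ⊕ 0b0111 ⊕ 0b0110 = 0b1100.
P'[3]: 0b1001 ⊕ 0b0000 ⊕ 0b0101 = 0b1100.
P'[4]: 0b1010 ⊕ 0b1010 ⊕ 0b0100 = 0b0100.
P'[5]: 0b0110 ⊕ 0b1010 ⊕ 0b0100 = 0b1000.
P'[6]: 0b1011 ⊕ 0b0001 ⊕ 0b0010 = 0b1000.

P'[1] = 0b0011, P'[2] = 0b1100, P'[3] = 0b1100, P'[4] = 0b0100, P'[5] = 0b1000, P'[6] = 0b1000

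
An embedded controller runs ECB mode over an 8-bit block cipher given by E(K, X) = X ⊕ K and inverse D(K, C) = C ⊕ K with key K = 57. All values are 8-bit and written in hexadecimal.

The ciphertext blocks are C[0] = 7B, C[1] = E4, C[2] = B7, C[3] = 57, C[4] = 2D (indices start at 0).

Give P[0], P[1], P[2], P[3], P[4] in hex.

P[0] = 2C, P[1] = B3, P[2] = E0, P[3] = 00, P[4] = 7A

ECB decryption: P_i = D(K, C_i).
P[0]: D(K, 7B) = 2C.
P[1]: D(K, E4) = B3.
P[2]: D(K, B7) = E0.
P[3]: D(K, 57) = 00.
P[4]: D(K, 2D) = 7A.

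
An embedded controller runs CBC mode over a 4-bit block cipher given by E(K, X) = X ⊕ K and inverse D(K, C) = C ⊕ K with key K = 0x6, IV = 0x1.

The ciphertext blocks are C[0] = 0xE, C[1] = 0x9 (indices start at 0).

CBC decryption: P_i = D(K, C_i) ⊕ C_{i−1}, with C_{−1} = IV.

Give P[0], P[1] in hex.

P[0] = 0x9, P[1] = 0x1

P[0]: D(K, 0xE) = 0x8; 0x8 ⊕ 0x1 = 0x9.
P[1]: D(K, 0x9) = 0xF; 0xF ⊕ 0xE = 0x1.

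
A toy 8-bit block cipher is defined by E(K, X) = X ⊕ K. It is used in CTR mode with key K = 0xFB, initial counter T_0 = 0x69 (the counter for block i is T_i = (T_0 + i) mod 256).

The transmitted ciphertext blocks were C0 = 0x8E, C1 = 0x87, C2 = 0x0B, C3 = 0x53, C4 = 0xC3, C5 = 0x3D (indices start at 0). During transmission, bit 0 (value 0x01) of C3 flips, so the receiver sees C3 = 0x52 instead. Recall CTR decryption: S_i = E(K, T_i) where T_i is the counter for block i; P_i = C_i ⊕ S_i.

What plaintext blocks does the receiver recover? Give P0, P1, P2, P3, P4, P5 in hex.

P0 = 0x1C, P1 = 0x16, P2 = 0x9B, P3 = 0xC5, P4 = 0x55, P5 = 0xA8

Only C3 changed, to 0x52. In CTR, a change in C_i flips the same bit in P_i only; the keystream is unaffected. Decrypting the received ciphertext:
P0: T = 0x69, S = E(K, T) = 0x92; 0x8E ⊕ 0x92 = 0x1C.
P1: T = 0x6A, S = E(K, T) = 0x91; 0x87 ⊕ 0x91 = 0x16.
P2: T = 0x6B, S = E(K, T) = 0x90; 0x0B ⊕ 0x90 = 0x9B.
P3: T = 0x6C, S = E(K, T) = 0x97; 0x52 ⊕ 0x97 = 0xC5.
P4: T = 0x6D, S = E(K, T) = 0x96; 0xC3 ⊕ 0x96 = 0x55.
P5: T = 0x6E, S = E(K, T) = 0x95; 0x3D ⊕ 0x95 = 0xA8.
Blocks that differ from the original plaintext: P3.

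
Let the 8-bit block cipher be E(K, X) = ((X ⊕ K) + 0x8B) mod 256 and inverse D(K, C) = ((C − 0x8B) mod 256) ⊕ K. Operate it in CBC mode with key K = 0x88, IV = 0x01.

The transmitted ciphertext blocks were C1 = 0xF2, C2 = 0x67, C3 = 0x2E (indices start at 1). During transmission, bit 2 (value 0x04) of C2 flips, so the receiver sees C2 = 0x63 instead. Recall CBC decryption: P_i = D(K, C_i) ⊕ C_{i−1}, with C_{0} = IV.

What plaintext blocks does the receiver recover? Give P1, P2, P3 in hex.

P1 = 0xEE, P2 = 0xA2, P3 = 0x48

Only C2 changed, to 0x63. In CBC, a change in C_i garbles P_i and flips the same bit in P_{i+1}. Decrypting the received ciphertext:
P1: D(K, 0xF2) = 0xEF; 0xEF ⊕ 0x01 = 0xEE.
P2: D(K, 0x63) = 0x50; 0x50 ⊕ 0xF2 = 0xA2.
P3: D(K, 0x2E) = 0x2B; 0x2B ⊕ 0x63 = 0x48.
Blocks that differ from the original plaintext: P2, P3.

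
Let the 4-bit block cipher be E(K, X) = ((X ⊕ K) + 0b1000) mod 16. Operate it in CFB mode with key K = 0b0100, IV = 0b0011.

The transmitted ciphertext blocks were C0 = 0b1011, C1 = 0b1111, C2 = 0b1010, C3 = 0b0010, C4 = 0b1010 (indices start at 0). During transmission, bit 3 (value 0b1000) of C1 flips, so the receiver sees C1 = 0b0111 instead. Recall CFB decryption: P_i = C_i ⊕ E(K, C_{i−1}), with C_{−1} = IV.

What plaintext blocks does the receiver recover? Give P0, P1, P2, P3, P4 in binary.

P0 = 0b0100, P1 = 0b0000, P2 = 0b0001, P3 = 0b0100, P4 = 0b0100

Only C1 changed, to 0b0111. In CFB, a change in C_i flips the same bit in P_i and garbles P_{i+1}. Decrypting the received ciphertext:
P0: E(K, 0b0011) = 0b1111; 0b1011 ⊕ 0b1111 = 0b0100.
P1: E(K, 0b1011) = 0b0111; 0b0111 ⊕ 0b0111 = 0b0000.
P2: E(K, 0b0111) = 0b1011; 0b1010 ⊕ 0b1011 = 0b0001.
P3: E(K, 0b1010) = 0b0110; 0b0010 ⊕ 0b0110 = 0b0100.
P4: E(K, 0b0010) = 0b1110; 0b1010 ⊕ 0b1110 = 0b0100.
Blocks that differ from the original plaintext: P1, P2.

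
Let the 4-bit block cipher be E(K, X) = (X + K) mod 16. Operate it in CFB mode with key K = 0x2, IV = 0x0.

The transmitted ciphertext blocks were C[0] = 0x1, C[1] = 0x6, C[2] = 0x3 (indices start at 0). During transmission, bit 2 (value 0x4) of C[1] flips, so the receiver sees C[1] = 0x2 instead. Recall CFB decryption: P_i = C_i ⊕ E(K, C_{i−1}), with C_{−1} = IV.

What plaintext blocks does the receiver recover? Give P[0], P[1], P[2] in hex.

Only C[1] changed, to 0x2. In CFB, a change in C_i flips the same bit in P_i and garbles P_{i+1}. Decrypting the received ciphertext:
P[0]: E(K, 0x0) = 0x2; 0x1 ⊕ 0x2 = 0x3.
P[1]: E(K, 0x1) = 0x3; 0x2 ⊕ 0x3 = 0x1.
P[2]: E(K, 0x2) = 0x4; 0x3 ⊕ 0x4 = 0x7.
Blocks that differ from the original plaintext: P[1], P[2].

P[0] = 0x3, P[1] = 0x1, P[2] = 0x7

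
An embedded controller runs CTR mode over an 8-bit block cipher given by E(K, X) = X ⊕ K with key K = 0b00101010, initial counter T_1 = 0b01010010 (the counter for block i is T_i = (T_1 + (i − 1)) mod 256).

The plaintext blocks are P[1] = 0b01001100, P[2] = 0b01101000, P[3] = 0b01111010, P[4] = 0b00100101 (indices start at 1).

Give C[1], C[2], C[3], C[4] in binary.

C[1] = 0b00110100, C[2] = 0b00010001, C[3] = 0b00000100, C[4] = 0b01011010

CTR encryption: S_i = E(K, T_i) where T_i is the counter for block i; C_i = P_i ⊕ S_i.
C[1]: T = 0b01010010, S = E(K, T) = 0b01111000; 0b01001100 ⊕ 0b01111000 = 0b00110100.
C[2]: T = 0b01010011, S = E(K, T) = 0b01111001; 0b01101000 ⊕ 0b01111001 = 0b00010001.
C[3]: T = 0b01010100, S = E(K, T) = 0b01111110; 0b01111010 ⊕ 0b01111110 = 0b00000100.
C[4]: T = 0b01010101, S = E(K, T) = 0b01111111; 0b00100101 ⊕ 0b01111111 = 0b01011010.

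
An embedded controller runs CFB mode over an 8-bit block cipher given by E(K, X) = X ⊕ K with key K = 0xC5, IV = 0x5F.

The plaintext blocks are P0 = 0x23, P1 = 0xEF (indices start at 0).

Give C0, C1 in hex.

C0 = 0xB9, C1 = 0x93

CFB encryption: C_i = P_i ⊕ E(K, C_{i−1}), with C_{−1} = IV.
C0: E(K, 0x5F) = 0x9A; 0x23 ⊕ 0x9A = 0xB9.
C1: E(K, 0xB9) = 0x7C; 0xEF ⊕ 0x7C = 0x93.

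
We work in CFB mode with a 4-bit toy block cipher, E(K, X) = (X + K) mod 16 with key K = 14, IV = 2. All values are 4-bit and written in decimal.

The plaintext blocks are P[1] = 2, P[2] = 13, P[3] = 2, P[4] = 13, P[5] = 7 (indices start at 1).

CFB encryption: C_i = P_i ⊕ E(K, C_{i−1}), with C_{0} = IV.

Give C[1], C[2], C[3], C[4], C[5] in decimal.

C[1]: E(K, 2) = 0; 2 ⊕ 0 = 2.
C[2]: E(K, 2) = 0; 13 ⊕ 0 = 13.
C[3]: E(K, 13) = 11; 2 ⊕ 11 = 9.
C[4]: E(K, 9) = 7; 13 ⊕ 7 = 10.
C[5]: E(K, 10) = 8; 7 ⊕ 8 = 15.

C[1] = 2, C[2] = 13, C[3] = 9, C[4] = 10, C[5] = 15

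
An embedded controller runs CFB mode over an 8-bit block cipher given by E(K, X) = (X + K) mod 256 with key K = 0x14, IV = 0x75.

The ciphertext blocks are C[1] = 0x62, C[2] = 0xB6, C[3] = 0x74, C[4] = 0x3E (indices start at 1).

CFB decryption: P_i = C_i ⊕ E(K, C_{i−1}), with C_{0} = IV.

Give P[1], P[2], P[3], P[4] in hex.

P[1] = 0xEB, P[2] = 0xC0, P[3] = 0xBE, P[4] = 0xB6

P[1]: E(K, 0x75) = 0x89; 0x62 ⊕ 0x89 = 0xEB.
P[2]: E(K, 0x62) = 0x76; 0xB6 ⊕ 0x76 = 0xC0.
P[3]: E(K, 0xB6) = 0xCA; 0x74 ⊕ 0xCA = 0xBE.
P[4]: E(K, 0x74) = 0x88; 0x3E ⊕ 0x88 = 0xB6.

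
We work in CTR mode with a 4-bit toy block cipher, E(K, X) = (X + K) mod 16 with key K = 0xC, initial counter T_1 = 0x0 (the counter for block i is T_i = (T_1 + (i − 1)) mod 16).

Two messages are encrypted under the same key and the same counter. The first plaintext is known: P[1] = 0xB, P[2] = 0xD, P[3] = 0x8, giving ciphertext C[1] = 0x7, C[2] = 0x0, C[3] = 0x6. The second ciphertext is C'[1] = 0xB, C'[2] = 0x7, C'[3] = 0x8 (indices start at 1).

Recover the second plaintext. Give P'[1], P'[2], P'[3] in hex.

P'[1] = 0x7, P'[2] = 0xA, P'[3] = 0x6

In CTR with a reused counter, both messages share the same keystream S_i, so C_i ⊕ C'_i = P_i ⊕ P'_i and thus P'_i = P_i ⊕ C_i ⊕ C'_i.
P'[1]: 0xB ⊕ 0x7 ⊕ 0xB = 0x7.
P'[2]: 0xD ⊕ 0x0 ⊕ 0x7 = 0xA.
P'[3]: 0x8 ⊕ 0x6 ⊕ 0x8 = 0x6.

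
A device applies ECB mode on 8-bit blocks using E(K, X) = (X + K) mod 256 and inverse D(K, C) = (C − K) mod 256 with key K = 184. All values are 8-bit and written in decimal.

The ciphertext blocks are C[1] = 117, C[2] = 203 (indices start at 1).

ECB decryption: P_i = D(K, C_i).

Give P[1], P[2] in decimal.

P[1] = 189, P[2] = 19

P[1]: D(K, 117) = 189.
P[2]: D(K, 203) = 19.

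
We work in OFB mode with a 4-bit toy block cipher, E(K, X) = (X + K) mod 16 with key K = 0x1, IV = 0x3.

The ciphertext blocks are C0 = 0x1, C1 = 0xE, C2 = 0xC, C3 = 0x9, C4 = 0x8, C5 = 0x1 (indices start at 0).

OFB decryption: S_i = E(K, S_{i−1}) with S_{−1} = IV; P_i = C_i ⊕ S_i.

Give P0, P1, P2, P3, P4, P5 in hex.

P0 = 0x5, P1 = 0xB, P2 = 0xA, P3 = 0xE, P4 = 0x0, P5 = 0x8

P0: S = E(K, 0x3) = 0x4; 0x1 ⊕ 0x4 = 0x5.
P1: S = E(K, 0x4) = 0x5; 0xE ⊕ 0x5 = 0xB.
P2: S = E(K, 0x5) = 0x6; 0xC ⊕ 0x6 = 0xA.
P3: S = E(K, 0x6) = 0x7; 0x9 ⊕ 0x7 = 0xE.
P4: S = E(K, 0x7) = 0x8; 0x8 ⊕ 0x8 = 0x0.
P5: S = E(K, 0x8) = 0x9; 0x1 ⊕ 0x9 = 0x8.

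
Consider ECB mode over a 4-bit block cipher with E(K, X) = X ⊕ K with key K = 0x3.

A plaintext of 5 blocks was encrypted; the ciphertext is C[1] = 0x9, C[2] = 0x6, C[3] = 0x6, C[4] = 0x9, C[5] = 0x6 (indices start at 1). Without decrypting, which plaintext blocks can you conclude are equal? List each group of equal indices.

ECB encrypts each block independently with the same key, so equal ciphertext blocks imply equal plaintext blocks.
C[1] = C[4] = 0x9, so P[1] = P[4].
C[2] = C[3] = C[5] = 0x6, so P[2] = P[3] = P[5].

P[1] = P[4]; P[2] = P[3] = P[5]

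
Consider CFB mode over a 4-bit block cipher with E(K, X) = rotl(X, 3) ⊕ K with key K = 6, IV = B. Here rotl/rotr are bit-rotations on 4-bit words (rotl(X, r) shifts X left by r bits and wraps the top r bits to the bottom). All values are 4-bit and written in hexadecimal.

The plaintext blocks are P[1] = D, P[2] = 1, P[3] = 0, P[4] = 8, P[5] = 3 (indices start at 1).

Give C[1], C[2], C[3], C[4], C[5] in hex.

C[1] = 6, C[2] = 4, C[3] = 4, C[4] = C, C[5] = 3

CFB encryption: C_i = P_i ⊕ E(K, C_{i−1}), with C_{0} = IV.
C[1]: E(K, B) = B; D ⊕ B = 6.
C[2]: E(K, 6) = 5; 1 ⊕ 5 = 4.
C[3]: E(K, 4) = 4; 0 ⊕ 4 = 4.
C[4]: E(K, 4) = 4; 8 ⊕ 4 = C.
C[5]: E(K, C) = 0; 3 ⊕ 0 = 3.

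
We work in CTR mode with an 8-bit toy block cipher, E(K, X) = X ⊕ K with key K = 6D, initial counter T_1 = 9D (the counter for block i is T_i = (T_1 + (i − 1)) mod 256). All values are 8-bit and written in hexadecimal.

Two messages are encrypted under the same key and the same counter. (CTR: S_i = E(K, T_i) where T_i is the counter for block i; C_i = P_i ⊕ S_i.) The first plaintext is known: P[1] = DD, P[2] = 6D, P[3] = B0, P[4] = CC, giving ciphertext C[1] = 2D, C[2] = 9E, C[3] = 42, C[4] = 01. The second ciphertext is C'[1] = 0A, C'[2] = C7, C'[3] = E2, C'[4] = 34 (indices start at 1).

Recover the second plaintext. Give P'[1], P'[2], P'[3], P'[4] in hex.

In CTR with a reused counter, both messages share the same keystream S_i, so C_i ⊕ C'_i = P_i ⊕ P'_i and thus P'_i = P_i ⊕ C_i ⊕ C'_i.
P'[1]: DD ⊕ 2D ⊕ 0A = FA.
P'[2]: 6D ⊕ 9E ⊕ C7 = 34.
P'[3]: B0 ⊕ 42 ⊕ E2 = 10.
P'[4]: CC ⊕ 01 ⊕ 34 = F9.

P'[1] = FA, P'[2] = 34, P'[3] = 10, P'[4] = F9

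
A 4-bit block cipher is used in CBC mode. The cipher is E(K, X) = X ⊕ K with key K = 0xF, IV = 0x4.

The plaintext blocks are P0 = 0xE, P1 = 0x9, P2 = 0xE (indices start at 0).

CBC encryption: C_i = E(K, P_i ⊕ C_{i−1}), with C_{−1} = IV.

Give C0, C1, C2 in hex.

C0: P0 ⊕ 0x4 = 0xA; E(K, 0xA) = 0x5.
C1: P1 ⊕ 0x5 = 0xC; E(K, 0xC) = 0x3.
C2: P2 ⊕ 0x3 = 0xD; E(K, 0xD) = 0x2.

C0 = 0x5, C1 = 0x3, C2 = 0x2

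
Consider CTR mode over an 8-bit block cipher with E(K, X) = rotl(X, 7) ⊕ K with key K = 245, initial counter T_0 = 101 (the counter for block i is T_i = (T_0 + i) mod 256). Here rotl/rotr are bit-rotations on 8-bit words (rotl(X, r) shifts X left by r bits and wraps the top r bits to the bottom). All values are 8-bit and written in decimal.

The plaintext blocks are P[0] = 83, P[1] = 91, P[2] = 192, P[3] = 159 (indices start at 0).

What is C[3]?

C[3] = 94

CTR encryption: S_i = E(K, T_i) where T_i is the counter for block i; C_i = P_i ⊕ S_i.
C[0]: T = 101, S = E(K, T) = 71; 83 ⊕ 71 = 20.
C[1]: T = 102, S = E(K, T) = 198; 91 ⊕ 198 = 157.
C[2]: T = 103, S = E(K, T) = 70; 192 ⊕ 70 = 134.
C[3]: T = 104, S = E(K, T) = 193; 159 ⊕ 193 = 94.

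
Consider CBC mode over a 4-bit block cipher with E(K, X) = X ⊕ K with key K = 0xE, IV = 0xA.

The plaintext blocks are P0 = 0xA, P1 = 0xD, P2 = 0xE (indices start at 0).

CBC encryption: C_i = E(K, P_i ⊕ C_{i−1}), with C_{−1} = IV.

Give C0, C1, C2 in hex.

C0 = 0xE, C1 = 0xD, C2 = 0xD

C0: P0 ⊕ 0xA = 0x0; E(K, 0x0) = 0xE.
C1: P1 ⊕ 0xE = 0x3; E(K, 0x3) = 0xD.
C2: P2 ⊕ 0xD = 0x3; E(K, 0x3) = 0xD.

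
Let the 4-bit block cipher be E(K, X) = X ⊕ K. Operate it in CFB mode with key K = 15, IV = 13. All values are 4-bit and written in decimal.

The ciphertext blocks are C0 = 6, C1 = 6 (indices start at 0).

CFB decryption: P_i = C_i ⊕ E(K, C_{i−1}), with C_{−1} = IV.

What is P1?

P1: E(K, 6) = 9; 6 ⊕ 9 = 15.

P1 = 15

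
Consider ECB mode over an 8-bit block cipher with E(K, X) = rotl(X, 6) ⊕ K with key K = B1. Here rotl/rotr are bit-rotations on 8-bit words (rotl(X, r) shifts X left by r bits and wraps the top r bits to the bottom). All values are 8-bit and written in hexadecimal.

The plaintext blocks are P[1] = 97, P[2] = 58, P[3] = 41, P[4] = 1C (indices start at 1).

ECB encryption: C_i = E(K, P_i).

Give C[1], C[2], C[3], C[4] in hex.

C[1]: E(K, 97) = 54.
C[2]: E(K, 58) = A7.
C[3]: E(K, 41) = E1.
C[4]: E(K, 1C) = B6.

C[1] = 54, C[2] = A7, C[3] = E1, C[4] = B6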